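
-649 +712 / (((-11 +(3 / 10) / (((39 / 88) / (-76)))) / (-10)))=-2171491 / 4059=-534.98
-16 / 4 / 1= -4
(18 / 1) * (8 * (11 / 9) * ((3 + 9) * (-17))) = -35904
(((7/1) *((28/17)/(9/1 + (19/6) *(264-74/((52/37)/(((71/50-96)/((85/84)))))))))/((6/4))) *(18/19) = 7644000/17246839277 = 0.00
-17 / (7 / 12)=-204 / 7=-29.14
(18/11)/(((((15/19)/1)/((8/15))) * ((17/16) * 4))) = 0.26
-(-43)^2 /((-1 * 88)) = 1849 /88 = 21.01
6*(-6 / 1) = -36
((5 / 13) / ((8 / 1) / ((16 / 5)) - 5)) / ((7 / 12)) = -0.26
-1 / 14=-0.07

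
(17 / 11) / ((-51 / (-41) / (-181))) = -224.88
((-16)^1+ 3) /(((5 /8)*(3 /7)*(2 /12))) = -1456 /5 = -291.20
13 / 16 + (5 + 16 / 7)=907 / 112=8.10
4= 4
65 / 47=1.38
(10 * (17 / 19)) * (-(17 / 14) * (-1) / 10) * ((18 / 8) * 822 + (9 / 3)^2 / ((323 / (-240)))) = 20237769 / 10108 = 2002.15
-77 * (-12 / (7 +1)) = 231 / 2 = 115.50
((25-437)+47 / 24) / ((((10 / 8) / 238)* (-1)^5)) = 1171079 / 15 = 78071.93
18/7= 2.57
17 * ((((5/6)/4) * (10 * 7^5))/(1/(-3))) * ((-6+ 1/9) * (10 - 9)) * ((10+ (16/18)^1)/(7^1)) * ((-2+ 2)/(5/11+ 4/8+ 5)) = 0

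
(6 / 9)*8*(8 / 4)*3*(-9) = -288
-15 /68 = -0.22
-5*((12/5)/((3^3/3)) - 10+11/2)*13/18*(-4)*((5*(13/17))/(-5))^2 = -279019/7803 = -35.76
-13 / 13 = -1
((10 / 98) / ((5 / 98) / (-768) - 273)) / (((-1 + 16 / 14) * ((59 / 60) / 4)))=-12902400 / 1212277543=-0.01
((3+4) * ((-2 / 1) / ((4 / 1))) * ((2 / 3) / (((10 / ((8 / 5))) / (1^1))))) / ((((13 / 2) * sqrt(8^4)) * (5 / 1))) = -7 / 39000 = -0.00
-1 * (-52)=52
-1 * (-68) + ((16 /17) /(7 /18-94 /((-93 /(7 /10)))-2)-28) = 1669640 /42857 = 38.96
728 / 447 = 1.63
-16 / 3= -5.33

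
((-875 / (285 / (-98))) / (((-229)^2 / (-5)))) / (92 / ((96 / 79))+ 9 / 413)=-283318000 / 747918943423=-0.00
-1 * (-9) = 9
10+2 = 12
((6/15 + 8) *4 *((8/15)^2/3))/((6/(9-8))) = 1792/3375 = 0.53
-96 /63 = -32 /21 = -1.52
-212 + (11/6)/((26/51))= -10837/52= -208.40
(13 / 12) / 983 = 13 / 11796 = 0.00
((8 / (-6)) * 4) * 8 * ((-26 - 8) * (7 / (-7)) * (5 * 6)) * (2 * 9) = -783360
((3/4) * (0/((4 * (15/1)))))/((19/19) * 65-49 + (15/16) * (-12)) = 0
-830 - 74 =-904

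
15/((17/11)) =165/17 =9.71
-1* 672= -672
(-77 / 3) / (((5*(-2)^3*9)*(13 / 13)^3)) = 77 / 1080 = 0.07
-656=-656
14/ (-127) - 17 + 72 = 6971/ 127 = 54.89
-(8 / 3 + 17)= -59 / 3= -19.67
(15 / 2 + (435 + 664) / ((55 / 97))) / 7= 214031 / 770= 277.96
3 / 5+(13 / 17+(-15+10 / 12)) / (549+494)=312323 / 531930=0.59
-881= -881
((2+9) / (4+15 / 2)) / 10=11 / 115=0.10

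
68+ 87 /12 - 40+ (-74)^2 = 5511.25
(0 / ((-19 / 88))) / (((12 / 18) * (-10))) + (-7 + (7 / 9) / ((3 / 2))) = -175 / 27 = -6.48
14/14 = 1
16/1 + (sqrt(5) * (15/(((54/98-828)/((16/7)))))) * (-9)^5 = 16 + 2204496 * sqrt(5)/901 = 5487.04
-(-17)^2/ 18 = -289/ 18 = -16.06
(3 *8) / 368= 0.07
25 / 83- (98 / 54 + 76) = -173708 / 2241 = -77.51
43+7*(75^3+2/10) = 14765847/5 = 2953169.40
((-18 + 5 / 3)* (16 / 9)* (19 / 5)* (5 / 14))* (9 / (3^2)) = -1064 / 27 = -39.41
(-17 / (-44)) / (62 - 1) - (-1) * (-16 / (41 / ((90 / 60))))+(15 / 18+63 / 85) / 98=-193519393 / 343749945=-0.56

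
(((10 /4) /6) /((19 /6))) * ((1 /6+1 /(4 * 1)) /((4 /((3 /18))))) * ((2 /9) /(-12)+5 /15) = 425 /590976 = 0.00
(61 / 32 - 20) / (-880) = 579 / 28160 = 0.02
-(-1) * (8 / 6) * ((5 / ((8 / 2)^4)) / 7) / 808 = 5 / 1085952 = 0.00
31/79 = 0.39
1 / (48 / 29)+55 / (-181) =2609 / 8688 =0.30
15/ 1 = 15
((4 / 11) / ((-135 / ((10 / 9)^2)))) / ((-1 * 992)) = 5 / 1491534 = 0.00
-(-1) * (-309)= -309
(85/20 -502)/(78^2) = -1991/24336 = -0.08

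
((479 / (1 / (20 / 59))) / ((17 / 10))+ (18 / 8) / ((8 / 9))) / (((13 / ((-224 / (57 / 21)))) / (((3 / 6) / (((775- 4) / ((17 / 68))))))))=-154195307 / 1528066488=-0.10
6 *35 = 210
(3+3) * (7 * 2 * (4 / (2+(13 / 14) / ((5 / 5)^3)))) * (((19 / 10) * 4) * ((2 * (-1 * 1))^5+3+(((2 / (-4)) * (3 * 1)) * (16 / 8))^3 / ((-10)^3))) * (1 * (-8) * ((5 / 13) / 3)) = 1726327232 / 66625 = 25911.10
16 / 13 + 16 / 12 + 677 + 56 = 28687 / 39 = 735.56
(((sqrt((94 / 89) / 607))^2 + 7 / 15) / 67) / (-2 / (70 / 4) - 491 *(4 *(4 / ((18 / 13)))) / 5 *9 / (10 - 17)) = 0.00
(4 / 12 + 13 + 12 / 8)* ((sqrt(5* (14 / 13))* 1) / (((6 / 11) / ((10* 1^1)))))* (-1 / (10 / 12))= -979* sqrt(910) / 39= -757.25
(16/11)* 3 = 48/11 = 4.36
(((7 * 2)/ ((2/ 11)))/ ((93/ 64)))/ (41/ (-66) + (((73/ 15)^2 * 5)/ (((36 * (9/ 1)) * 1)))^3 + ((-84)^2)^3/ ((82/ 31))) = 2296141025536512000/ 5754854733773268804272990509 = 0.00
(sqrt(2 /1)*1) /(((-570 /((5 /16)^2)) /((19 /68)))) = -5*sqrt(2) /104448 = -0.00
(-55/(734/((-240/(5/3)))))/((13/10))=39600/4771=8.30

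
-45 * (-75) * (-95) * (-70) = 22443750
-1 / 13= -0.08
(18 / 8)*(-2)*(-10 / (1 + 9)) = 9 / 2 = 4.50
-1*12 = -12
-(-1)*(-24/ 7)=-24/ 7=-3.43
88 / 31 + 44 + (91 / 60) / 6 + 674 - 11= 7924621 / 11160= 710.09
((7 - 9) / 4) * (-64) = 32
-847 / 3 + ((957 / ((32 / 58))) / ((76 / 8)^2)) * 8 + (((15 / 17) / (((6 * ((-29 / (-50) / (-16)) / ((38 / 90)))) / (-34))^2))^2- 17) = 222758922584052219820 / 15076889112609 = 14774859.78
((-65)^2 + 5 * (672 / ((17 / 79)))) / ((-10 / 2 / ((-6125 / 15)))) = 82629925 / 51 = 1620194.61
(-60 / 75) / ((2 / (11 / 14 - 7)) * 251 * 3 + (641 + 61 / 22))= -2552 / 1280555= -0.00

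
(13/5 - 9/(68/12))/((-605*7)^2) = 86/1524494125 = 0.00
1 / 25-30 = -749 / 25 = -29.96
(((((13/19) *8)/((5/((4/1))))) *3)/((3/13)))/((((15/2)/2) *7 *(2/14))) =15.18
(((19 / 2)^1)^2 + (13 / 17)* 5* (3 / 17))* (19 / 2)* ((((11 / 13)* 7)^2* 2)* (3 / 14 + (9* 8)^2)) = 9443751341871 / 30056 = 314205195.03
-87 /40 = -2.18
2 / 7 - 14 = -96 / 7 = -13.71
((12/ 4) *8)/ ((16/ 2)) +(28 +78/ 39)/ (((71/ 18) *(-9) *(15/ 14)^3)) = 36949/ 15975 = 2.31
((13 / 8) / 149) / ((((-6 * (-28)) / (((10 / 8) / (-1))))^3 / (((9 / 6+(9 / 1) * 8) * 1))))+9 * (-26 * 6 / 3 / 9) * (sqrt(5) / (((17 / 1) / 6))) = -312 * sqrt(5) / 17 - 1625 / 4921491456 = -41.04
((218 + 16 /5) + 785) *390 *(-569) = -223285842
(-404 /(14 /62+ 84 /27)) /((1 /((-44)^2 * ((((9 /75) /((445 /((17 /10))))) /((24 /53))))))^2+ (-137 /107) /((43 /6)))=-6163936048816033356 /4158028045061513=-1482.42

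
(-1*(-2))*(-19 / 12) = -19 / 6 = -3.17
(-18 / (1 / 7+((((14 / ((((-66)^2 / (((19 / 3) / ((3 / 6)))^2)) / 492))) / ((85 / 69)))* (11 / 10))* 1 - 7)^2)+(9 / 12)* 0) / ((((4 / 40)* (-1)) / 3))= 1672938815625 / 149324551614988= 0.01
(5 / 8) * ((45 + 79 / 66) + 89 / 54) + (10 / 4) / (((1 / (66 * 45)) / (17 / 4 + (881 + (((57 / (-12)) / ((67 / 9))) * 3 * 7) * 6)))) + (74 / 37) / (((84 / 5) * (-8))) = 13318805268035 / 2228688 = 5976074.38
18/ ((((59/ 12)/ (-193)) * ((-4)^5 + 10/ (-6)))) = 125064/ 181543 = 0.69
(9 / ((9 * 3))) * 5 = 5 / 3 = 1.67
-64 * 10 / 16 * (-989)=39560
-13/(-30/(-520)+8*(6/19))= -12844/2553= -5.03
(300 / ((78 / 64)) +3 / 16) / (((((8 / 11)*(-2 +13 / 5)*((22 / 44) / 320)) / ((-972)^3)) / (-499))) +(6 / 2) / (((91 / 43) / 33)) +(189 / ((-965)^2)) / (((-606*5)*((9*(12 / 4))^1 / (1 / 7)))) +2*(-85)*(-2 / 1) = 42511528473472676055817164659 / 256766669250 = 165564824272738725.24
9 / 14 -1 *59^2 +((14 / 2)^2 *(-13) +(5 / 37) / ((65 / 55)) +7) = -27678375 / 6734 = -4110.24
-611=-611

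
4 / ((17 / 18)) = 72 / 17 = 4.24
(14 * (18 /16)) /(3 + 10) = 63 /52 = 1.21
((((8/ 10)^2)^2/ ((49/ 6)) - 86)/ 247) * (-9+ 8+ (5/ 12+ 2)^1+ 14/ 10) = -17109391/ 17456250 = -0.98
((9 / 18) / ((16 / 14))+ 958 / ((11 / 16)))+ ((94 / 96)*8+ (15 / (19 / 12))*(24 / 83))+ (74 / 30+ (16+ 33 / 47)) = 92856099791 / 65224720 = 1423.63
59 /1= 59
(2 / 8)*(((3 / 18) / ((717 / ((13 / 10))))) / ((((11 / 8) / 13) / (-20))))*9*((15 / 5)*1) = -0.39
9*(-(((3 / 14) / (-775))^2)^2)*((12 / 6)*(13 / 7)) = -9477 / 48505054521875000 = -0.00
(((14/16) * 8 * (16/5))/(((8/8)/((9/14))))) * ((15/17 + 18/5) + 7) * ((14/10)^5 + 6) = 2498661504/1328125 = 1881.35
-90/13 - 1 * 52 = -58.92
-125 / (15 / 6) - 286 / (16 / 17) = -2831 / 8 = -353.88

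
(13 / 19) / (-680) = -13 / 12920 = -0.00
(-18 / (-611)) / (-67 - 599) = -1 / 22607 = -0.00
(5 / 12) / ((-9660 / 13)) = -13 / 23184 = -0.00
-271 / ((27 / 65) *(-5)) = 3523 / 27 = 130.48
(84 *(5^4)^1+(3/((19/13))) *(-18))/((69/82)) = 27245812/437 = 62347.40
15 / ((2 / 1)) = 15 / 2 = 7.50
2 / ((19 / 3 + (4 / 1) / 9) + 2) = 18 / 79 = 0.23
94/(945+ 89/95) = 95/956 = 0.10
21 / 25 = 0.84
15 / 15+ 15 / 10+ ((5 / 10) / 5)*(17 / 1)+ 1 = 26 / 5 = 5.20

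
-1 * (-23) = 23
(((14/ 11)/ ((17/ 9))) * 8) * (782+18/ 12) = 789768/ 187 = 4223.36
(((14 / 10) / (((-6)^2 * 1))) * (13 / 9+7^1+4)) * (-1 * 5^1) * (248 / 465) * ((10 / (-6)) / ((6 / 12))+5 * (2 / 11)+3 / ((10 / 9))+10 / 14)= -256144 / 200475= -1.28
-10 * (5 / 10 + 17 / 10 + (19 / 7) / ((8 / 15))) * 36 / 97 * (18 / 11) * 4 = -1322568 / 7469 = -177.07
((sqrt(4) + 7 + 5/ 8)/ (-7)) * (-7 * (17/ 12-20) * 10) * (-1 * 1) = 85855/ 48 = 1788.65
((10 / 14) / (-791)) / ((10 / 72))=-36 / 5537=-0.01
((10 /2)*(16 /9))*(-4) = -320 /9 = -35.56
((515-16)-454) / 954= 5 / 106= 0.05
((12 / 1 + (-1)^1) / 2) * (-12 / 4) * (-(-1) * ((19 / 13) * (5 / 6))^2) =-99275 / 4056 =-24.48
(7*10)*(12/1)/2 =420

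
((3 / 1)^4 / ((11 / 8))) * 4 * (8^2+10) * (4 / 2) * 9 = 313867.64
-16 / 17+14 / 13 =30 / 221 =0.14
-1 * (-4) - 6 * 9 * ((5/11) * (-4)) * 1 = 1124/11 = 102.18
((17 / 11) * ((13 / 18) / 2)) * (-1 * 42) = -1547 / 66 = -23.44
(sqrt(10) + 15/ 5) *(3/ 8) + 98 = 3 *sqrt(10)/ 8 + 793/ 8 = 100.31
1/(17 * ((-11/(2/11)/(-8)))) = 16/2057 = 0.01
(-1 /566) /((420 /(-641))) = 641 /237720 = 0.00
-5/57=-0.09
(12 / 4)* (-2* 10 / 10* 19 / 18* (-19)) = 120.33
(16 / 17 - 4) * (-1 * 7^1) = 364 / 17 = 21.41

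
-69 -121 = -190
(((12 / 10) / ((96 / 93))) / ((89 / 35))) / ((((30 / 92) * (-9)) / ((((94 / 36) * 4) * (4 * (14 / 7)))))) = -469154 / 36045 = -13.02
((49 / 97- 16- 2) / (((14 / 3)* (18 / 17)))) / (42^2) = -28849 / 14373072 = -0.00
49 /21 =7 /3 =2.33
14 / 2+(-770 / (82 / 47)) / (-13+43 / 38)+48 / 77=5800017 / 129437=44.81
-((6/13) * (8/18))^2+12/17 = 17164/25857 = 0.66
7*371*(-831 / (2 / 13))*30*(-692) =291214958580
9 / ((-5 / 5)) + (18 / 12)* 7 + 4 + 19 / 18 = 59 / 9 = 6.56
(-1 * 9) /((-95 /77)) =693 /95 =7.29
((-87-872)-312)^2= 1615441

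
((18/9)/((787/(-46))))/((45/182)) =-16744/35415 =-0.47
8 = 8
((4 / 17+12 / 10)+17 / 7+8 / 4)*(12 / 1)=41868 / 595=70.37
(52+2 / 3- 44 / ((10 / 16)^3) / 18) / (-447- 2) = -47986 / 505125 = -0.09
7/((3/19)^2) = 2527/9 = 280.78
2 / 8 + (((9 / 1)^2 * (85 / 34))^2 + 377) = 82767 / 2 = 41383.50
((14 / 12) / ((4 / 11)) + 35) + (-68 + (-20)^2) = 370.21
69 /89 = 0.78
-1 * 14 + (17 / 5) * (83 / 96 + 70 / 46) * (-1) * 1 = -244133 / 11040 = -22.11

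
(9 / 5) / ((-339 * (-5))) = 3 / 2825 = 0.00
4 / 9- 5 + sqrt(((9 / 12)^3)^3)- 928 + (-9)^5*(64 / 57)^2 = -244894577 / 3249 + 81*sqrt(3) / 512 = -75375.10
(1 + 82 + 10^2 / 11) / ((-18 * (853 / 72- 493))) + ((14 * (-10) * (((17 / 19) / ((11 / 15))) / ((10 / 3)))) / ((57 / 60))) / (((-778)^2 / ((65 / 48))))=1750687704121 / 166534635386504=0.01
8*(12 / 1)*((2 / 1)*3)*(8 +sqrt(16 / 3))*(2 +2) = 3072*sqrt(3) +18432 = 23752.86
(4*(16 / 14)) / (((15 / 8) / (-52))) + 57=-7327 / 105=-69.78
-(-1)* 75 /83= 75 /83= 0.90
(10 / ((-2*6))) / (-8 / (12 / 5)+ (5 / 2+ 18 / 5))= -25 / 83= -0.30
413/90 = 4.59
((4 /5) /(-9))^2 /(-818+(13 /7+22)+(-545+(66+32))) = -7 /1099575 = -0.00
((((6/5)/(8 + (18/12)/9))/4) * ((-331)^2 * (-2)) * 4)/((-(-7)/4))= -18398.58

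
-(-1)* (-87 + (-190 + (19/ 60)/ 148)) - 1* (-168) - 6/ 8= -974561/ 8880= -109.75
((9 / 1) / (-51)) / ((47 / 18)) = -54 / 799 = -0.07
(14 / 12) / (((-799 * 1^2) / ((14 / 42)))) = -7 / 14382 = -0.00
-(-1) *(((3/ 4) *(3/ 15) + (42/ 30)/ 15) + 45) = 13573/ 300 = 45.24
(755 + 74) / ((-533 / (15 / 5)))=-2487 / 533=-4.67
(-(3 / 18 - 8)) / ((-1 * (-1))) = 47 / 6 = 7.83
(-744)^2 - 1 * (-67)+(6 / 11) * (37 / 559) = 3404105069 / 6149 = 553603.04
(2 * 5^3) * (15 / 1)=3750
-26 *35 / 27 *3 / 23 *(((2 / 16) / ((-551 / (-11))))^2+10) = -88408666255 / 2011053024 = -43.96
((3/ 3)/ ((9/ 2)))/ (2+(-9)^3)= -2/ 6543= -0.00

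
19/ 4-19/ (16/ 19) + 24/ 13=-15.97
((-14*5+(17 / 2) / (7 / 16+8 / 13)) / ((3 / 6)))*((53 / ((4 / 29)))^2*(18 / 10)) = -48057672567 / 1460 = -32916214.09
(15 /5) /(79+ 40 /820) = 123 /3241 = 0.04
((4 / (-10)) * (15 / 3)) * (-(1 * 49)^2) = 4802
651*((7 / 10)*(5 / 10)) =4557 / 20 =227.85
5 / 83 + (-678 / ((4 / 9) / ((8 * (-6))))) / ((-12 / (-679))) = 4143258.06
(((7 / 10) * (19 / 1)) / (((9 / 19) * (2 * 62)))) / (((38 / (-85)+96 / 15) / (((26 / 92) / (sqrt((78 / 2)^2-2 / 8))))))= 79781 * sqrt(6083) / 22573157904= 0.00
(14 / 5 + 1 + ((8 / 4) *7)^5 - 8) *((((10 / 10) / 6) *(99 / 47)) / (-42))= -4225727 / 940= -4495.45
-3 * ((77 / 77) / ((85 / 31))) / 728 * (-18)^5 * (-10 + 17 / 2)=-32949342 / 7735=-4259.77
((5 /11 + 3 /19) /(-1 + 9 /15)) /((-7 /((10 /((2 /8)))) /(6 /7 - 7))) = -550400 /10241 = -53.74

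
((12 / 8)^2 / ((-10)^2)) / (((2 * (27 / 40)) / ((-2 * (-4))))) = 2 / 15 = 0.13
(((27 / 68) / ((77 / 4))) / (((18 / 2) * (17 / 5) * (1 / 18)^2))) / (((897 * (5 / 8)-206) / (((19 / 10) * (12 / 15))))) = 295488 / 315658805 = 0.00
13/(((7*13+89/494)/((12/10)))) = 38532/225215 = 0.17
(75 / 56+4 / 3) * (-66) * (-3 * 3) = 44451 / 28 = 1587.54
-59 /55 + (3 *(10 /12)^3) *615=1407959 /1320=1066.64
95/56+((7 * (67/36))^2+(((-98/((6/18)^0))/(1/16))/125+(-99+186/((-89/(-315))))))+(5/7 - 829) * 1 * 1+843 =73969100881/100926000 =732.90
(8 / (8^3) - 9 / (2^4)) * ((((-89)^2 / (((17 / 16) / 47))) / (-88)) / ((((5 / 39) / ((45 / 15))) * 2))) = 304903053 / 11968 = 25476.53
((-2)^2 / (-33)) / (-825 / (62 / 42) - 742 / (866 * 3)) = 13423 / 61920859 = 0.00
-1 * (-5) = 5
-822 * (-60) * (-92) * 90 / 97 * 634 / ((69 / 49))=-183861014400 / 97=-1895474375.26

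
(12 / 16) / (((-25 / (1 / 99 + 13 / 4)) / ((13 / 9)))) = -16783 / 118800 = -0.14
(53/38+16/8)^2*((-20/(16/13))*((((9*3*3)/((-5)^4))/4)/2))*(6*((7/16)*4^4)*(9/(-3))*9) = 9935525691/180500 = 55044.46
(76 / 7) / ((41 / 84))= 22.24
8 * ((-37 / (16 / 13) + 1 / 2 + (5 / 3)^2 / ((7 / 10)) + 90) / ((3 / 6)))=64921 / 63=1030.49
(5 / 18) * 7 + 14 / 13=707 / 234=3.02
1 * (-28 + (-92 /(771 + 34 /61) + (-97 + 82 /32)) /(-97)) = -1974051633 /73044880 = -27.03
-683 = -683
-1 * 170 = -170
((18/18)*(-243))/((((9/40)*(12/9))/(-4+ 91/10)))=-4131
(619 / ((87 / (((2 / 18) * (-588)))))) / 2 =-60662 / 261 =-232.42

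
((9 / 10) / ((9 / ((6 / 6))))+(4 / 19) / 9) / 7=211 / 11970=0.02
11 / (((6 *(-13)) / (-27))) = 99 / 26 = 3.81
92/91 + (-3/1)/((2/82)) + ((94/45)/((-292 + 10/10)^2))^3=-614267556373577214490481/5035433531213001837375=-121.99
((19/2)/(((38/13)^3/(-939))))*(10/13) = -793455/2888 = -274.74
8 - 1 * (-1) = 9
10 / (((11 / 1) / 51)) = 510 / 11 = 46.36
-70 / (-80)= 7 / 8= 0.88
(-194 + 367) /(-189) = -173 /189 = -0.92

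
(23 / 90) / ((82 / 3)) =23 / 2460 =0.01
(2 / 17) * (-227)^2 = 6062.24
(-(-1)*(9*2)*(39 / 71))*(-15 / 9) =-1170 / 71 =-16.48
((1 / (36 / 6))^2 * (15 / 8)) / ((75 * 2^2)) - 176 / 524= -253309 / 754560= -0.34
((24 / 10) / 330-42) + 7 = -9623 / 275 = -34.99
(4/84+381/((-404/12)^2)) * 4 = 328840/214221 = 1.54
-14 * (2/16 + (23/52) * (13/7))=-53/4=-13.25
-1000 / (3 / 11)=-11000 / 3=-3666.67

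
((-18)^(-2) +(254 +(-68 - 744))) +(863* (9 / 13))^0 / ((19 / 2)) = -3434381 / 6156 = -557.89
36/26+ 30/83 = 1884/1079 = 1.75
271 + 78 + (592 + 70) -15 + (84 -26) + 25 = 1079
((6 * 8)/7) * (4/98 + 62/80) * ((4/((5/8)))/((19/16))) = 30.15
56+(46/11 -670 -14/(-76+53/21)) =-609.63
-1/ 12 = -0.08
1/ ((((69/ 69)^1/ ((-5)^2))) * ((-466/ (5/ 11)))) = -0.02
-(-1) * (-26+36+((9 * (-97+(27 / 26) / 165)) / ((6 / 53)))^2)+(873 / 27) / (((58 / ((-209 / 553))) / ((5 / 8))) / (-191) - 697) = 59459525.56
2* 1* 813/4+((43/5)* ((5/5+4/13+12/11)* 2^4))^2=111792522437/1022450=109337.89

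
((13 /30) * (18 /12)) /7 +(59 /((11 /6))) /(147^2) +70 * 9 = 998485307 /1584660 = 630.09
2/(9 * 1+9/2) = 0.15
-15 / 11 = -1.36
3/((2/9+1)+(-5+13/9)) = -9/7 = -1.29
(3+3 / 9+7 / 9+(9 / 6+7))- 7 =101 / 18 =5.61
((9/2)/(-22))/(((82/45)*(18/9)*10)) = -81/14432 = -0.01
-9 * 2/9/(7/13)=-26/7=-3.71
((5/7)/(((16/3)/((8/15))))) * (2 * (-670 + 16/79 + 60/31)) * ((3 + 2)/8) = -4088985/68572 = -59.63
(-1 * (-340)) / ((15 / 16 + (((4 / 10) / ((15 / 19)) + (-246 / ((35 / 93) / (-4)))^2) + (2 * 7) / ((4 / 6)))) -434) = 19992000 / 401949215429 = 0.00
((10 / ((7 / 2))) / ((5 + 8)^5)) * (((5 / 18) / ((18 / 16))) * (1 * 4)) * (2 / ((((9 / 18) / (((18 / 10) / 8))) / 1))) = 160 / 23391459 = 0.00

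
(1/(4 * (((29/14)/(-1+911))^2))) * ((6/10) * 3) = 86847.11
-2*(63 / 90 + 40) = -407 / 5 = -81.40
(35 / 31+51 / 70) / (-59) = -4031 / 128030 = -0.03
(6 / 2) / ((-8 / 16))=-6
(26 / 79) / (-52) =-0.01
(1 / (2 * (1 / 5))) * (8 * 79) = 1580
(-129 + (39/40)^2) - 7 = -216079/1600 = -135.05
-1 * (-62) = 62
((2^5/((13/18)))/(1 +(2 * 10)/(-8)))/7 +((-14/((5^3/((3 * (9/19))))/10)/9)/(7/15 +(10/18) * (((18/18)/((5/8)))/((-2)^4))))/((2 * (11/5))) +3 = -1159149/893893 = -1.30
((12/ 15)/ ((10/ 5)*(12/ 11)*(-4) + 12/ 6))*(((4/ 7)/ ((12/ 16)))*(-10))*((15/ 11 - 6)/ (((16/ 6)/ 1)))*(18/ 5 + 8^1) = -23664/ 1295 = -18.27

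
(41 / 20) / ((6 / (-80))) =-82 / 3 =-27.33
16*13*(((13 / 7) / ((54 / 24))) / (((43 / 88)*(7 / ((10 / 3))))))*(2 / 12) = 27.88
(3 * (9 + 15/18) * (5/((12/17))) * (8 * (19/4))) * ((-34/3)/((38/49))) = -4177495/36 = -116041.53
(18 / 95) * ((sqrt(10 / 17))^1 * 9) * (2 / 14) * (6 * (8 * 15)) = 23328 * sqrt(170) / 2261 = 134.52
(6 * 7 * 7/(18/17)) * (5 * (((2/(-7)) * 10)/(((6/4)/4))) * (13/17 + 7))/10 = -24640/3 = -8213.33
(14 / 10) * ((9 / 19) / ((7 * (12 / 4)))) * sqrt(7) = 3 * sqrt(7) / 95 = 0.08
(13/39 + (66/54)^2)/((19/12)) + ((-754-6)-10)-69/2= -824233/1026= -803.35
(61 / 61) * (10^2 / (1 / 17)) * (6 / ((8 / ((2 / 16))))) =1275 / 8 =159.38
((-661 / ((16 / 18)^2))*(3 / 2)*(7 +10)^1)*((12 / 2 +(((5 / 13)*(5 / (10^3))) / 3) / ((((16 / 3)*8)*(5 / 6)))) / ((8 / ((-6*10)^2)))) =-24536072215557 / 425984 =-57598576.98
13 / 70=0.19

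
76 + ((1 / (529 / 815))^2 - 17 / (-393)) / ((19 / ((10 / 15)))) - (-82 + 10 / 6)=980541213787 / 6268718241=156.42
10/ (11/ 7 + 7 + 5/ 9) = 126/ 115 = 1.10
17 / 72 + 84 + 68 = 10961 / 72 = 152.24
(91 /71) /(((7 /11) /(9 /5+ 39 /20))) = 2145 /284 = 7.55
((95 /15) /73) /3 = 19 /657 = 0.03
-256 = -256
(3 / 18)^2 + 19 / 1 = 685 / 36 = 19.03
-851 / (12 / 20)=-4255 / 3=-1418.33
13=13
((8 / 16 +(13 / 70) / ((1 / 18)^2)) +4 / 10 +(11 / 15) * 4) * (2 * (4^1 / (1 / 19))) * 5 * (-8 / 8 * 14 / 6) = -1021516 / 9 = -113501.78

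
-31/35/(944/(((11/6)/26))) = -341/5154240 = -0.00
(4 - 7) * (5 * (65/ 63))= -15.48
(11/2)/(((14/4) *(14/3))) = 33/98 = 0.34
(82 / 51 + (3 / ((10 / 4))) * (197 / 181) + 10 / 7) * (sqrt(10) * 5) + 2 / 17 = 2 / 17 + 1402994 * sqrt(10) / 64617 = 68.78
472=472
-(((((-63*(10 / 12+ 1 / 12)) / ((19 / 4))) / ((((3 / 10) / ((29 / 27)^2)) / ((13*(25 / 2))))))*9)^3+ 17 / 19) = 1165253078179266896749708 / 3645153819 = 319671853655530.72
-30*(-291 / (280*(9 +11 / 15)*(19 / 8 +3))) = 13095 / 21973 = 0.60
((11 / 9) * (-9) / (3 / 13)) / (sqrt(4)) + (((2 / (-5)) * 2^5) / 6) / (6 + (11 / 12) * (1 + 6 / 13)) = -828659 / 34350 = -24.12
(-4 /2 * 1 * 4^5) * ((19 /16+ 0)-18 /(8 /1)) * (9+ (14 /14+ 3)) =28288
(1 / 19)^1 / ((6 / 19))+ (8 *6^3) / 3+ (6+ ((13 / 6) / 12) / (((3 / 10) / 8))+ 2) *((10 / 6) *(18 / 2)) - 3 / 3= 13813 / 18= 767.39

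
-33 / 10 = -3.30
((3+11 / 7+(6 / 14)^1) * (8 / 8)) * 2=10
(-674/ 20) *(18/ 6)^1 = -1011/ 10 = -101.10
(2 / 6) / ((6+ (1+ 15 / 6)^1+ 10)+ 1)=2 / 123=0.02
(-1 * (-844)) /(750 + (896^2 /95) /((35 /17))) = 200450 /1152973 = 0.17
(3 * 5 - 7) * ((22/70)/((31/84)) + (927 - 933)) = -6384/155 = -41.19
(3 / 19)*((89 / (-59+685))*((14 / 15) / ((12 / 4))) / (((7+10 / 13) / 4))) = 0.00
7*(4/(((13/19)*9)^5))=69330772/21924480357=0.00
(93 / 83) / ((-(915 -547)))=-93 / 30544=-0.00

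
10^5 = 100000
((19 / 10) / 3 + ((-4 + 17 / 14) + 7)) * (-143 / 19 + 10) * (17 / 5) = 40.77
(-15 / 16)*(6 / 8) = -45 / 64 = -0.70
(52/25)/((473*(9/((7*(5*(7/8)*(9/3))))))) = 637/14190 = 0.04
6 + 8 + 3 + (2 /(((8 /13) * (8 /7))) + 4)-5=603 /32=18.84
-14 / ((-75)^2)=-0.00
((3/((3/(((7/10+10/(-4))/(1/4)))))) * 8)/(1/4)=-1152/5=-230.40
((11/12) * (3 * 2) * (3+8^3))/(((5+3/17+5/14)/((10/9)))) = 568.75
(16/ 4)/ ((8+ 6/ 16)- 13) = -32/ 37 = -0.86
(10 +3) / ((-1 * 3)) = -13 / 3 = -4.33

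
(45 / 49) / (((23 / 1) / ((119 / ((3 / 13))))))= 3315 / 161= 20.59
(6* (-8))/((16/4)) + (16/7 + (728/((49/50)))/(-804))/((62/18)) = -168720/14539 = -11.60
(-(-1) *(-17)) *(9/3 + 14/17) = -65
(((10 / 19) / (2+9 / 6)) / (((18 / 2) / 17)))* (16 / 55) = 1088 / 13167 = 0.08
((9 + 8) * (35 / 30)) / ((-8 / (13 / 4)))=-1547 / 192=-8.06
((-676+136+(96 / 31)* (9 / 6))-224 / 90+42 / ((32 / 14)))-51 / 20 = -5825729 / 11160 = -522.02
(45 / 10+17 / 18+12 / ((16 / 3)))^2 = 59.20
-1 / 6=-0.17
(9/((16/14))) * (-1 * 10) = -315/4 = -78.75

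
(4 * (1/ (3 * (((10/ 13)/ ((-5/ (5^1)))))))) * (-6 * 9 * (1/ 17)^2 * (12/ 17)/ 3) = 1872/ 24565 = 0.08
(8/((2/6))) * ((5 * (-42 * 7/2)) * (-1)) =17640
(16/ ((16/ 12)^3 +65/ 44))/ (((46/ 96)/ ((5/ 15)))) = 2.89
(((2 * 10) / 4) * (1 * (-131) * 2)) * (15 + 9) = -31440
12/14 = 6/7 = 0.86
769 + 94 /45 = 34699 /45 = 771.09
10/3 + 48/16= 19/3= 6.33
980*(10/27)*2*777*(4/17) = 20305600/153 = 132716.34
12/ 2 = 6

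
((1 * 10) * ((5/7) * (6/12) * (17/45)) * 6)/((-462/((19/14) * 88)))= -6460/3087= -2.09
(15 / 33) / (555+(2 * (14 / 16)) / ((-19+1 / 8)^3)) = 17214755 / 21019205999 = 0.00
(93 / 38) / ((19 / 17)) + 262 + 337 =434059 / 722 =601.19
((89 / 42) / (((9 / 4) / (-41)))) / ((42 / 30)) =-36490 / 1323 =-27.58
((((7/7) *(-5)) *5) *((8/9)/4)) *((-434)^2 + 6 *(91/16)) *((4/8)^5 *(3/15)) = -7535605/1152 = -6541.32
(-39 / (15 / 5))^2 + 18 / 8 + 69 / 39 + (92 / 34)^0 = 9049 / 52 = 174.02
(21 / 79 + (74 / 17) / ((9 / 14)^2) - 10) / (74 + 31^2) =0.00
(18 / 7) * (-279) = -717.43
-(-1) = 1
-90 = -90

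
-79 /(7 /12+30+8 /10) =-4740 /1883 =-2.52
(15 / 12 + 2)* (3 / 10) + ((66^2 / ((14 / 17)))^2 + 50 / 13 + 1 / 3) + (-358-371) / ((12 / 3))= 2138628957379 / 76440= 27977877.52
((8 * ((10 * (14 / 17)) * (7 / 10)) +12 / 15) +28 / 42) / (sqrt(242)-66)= -12134 / 15895-6067 * sqrt(2) / 47685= -0.94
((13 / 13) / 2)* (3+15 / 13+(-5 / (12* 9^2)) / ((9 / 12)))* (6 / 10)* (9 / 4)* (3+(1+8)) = 39301 / 1170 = 33.59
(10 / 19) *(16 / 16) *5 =50 / 19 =2.63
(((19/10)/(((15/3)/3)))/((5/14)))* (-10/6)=-133/25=-5.32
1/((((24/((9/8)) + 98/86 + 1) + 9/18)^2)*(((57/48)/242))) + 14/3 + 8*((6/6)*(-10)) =-163490434726/2180490825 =-74.98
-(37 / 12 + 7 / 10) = -227 / 60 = -3.78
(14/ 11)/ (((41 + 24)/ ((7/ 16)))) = 49/ 5720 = 0.01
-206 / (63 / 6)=-412 / 21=-19.62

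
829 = 829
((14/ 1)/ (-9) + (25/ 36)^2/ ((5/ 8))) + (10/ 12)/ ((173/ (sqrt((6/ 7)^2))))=-152987/ 196182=-0.78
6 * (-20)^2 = 2400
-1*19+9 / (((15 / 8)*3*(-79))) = -7513 / 395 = -19.02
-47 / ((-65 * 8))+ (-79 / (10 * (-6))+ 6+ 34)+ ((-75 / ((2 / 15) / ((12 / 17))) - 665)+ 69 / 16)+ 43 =-10325183 / 10608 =-973.34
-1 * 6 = -6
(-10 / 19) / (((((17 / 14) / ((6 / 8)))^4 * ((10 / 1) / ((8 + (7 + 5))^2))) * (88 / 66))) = -14586075 / 6347596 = -2.30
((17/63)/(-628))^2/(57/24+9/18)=289/4500266526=0.00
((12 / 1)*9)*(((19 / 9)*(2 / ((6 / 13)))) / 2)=494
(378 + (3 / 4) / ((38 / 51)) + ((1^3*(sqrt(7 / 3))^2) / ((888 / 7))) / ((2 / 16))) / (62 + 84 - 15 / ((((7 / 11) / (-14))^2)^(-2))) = 561958036090 / 216392011047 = 2.60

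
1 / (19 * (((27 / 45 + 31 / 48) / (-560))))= -134400 / 5681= -23.66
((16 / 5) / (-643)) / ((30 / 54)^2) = -1296 / 80375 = -0.02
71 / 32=2.22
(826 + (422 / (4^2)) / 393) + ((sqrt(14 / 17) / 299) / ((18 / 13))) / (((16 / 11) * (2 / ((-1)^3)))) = 2597155 / 3144-11 * sqrt(238) / 225216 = 826.07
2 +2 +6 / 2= 7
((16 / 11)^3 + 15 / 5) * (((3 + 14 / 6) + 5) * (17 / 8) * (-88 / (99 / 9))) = -4262903 / 3993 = -1067.59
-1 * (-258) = 258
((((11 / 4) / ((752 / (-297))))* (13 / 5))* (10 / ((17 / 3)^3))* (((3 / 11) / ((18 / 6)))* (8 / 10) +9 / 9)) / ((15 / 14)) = -0.16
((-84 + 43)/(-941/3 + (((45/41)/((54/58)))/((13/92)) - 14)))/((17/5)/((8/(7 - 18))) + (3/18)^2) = -23601240/854232127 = -0.03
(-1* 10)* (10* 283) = -28300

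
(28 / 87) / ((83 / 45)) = 420 / 2407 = 0.17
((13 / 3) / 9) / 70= 13 / 1890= 0.01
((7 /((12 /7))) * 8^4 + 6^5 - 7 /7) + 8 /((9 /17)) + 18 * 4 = 221287 /9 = 24587.44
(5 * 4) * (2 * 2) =80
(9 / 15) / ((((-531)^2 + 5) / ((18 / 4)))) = 27 / 2819660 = 0.00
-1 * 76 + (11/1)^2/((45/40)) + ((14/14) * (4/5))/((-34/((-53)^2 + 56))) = -5486/153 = -35.86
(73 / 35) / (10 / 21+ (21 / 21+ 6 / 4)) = 0.70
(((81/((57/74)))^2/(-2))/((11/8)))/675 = -591408/99275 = -5.96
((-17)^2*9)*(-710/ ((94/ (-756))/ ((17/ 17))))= 698056380/ 47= 14852263.40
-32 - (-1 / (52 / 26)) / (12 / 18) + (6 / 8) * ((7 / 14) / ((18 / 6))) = -249 / 8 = -31.12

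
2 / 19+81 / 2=1543 / 38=40.61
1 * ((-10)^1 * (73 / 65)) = -146 / 13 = -11.23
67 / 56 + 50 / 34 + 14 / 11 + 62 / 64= 4.91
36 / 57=12 / 19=0.63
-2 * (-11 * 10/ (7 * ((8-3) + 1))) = 110/ 21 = 5.24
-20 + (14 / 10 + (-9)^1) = -138 / 5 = -27.60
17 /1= 17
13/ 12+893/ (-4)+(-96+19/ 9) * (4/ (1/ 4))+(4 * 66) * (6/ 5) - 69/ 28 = -1776667/ 1260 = -1410.05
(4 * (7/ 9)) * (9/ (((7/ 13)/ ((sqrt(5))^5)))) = 1300 * sqrt(5) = 2906.89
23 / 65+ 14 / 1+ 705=46758 / 65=719.35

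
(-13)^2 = 169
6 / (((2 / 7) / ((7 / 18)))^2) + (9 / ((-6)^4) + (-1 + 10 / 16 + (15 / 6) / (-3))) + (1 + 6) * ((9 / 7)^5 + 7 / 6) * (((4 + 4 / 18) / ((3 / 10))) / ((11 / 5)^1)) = 7512888539 / 34228656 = 219.49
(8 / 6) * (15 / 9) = 20 / 9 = 2.22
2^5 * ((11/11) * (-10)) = -320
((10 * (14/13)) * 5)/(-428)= -175/1391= -0.13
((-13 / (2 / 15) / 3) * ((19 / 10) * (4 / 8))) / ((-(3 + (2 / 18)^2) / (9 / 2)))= 180063 / 3904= 46.12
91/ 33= 2.76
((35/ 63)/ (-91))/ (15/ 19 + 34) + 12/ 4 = 1623982/ 541359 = 3.00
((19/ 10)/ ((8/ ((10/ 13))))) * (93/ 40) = 1767/ 4160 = 0.42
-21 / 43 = -0.49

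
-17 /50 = -0.34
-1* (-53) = 53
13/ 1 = 13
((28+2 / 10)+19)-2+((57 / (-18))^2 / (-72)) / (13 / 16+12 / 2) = 3988903 / 88290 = 45.18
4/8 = 0.50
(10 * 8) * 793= 63440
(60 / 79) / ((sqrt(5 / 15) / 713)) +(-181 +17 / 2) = -345 / 2 +42780 * sqrt(3) / 79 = 765.44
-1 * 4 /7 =-4 /7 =-0.57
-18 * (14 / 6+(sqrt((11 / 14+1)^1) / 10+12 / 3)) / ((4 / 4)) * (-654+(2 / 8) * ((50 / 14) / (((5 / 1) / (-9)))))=76316.18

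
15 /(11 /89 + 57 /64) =85440 /5777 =14.79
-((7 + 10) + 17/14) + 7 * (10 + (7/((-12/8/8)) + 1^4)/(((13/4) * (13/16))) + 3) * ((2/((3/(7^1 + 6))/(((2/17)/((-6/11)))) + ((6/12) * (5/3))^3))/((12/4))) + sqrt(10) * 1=-30377055/2761486 + sqrt(10)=-7.84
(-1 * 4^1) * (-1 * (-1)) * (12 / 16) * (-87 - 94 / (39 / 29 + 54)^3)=359705543441 / 1378173375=261.00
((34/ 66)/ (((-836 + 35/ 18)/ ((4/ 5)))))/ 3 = -136/ 825715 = -0.00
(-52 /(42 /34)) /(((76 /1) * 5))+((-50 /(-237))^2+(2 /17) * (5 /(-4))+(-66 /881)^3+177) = 153523007275747893463 /868410327452826690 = 176.79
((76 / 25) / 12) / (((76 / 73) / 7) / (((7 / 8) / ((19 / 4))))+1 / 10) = 135926 / 486855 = 0.28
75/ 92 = 0.82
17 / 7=2.43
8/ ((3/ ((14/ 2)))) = 56/ 3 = 18.67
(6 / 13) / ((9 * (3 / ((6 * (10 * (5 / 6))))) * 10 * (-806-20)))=-5 / 48321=-0.00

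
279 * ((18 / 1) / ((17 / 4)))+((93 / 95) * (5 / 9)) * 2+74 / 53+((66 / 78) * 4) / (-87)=22925904596 / 19361589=1184.09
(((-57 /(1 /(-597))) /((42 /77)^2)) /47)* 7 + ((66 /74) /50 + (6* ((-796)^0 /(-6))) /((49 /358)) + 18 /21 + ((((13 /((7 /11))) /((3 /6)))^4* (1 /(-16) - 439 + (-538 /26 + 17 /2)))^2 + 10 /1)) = 1585154255367302990622775708177 /1002498893900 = 1581202996843828229.01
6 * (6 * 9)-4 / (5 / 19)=1544 / 5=308.80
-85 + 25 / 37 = -84.32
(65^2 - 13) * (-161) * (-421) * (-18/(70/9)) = -3303568476/5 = -660713695.20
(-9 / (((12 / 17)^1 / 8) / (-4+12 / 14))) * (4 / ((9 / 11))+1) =39644 / 21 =1887.81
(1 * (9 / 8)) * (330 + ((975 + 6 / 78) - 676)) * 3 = 110403 / 52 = 2123.13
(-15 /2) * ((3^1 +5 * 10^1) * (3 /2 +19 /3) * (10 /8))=-62275 /16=-3892.19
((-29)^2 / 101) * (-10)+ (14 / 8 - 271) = -142417 / 404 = -352.52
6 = 6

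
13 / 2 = 6.50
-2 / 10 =-1 / 5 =-0.20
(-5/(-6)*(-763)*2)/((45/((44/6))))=-16786/81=-207.23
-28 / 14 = -2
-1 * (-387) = 387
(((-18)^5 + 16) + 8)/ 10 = -188954.40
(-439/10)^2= 192721/100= 1927.21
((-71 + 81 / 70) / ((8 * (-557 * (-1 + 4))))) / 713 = 4889 / 667196880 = 0.00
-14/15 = -0.93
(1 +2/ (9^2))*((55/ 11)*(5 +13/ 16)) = 12865/ 432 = 29.78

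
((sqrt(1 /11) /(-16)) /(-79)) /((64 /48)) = 3*sqrt(11) /55616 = 0.00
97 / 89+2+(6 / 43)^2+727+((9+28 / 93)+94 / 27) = 102324117401 / 137737557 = 742.89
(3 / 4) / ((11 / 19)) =57 / 44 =1.30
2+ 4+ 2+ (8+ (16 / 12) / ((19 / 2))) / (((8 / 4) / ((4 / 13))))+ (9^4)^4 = 1373087959939221037 / 741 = 1853020188851850.25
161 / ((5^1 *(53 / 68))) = 10948 / 265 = 41.31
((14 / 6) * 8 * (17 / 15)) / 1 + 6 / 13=12646 / 585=21.62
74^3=405224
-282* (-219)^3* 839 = 2485097392482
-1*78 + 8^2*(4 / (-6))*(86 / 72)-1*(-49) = -2159 / 27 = -79.96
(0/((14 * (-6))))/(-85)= 0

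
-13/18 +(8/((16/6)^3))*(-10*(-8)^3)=38867/18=2159.28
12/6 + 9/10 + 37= 399/10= 39.90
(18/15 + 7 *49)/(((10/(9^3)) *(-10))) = -1254609/500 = -2509.22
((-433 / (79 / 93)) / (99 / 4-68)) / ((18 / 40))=1073840 / 41001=26.19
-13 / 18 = -0.72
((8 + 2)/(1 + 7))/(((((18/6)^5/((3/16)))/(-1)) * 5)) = -1/5184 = -0.00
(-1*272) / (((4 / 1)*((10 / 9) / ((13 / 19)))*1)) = -3978 / 95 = -41.87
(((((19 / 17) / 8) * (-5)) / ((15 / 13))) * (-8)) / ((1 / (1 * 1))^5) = 247 / 51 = 4.84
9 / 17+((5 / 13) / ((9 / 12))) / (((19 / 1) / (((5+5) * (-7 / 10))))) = 4289 / 12597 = 0.34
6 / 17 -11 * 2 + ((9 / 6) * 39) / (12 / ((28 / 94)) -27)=-18175 / 1054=-17.24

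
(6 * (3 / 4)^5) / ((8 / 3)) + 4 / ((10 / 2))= 27319 / 20480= 1.33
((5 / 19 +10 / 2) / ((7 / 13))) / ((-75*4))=-13 / 399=-0.03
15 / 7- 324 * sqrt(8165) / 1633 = 15 / 7- 324 * sqrt(8165) / 1633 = -15.79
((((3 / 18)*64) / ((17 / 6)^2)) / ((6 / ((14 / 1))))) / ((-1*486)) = -448 / 70227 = -0.01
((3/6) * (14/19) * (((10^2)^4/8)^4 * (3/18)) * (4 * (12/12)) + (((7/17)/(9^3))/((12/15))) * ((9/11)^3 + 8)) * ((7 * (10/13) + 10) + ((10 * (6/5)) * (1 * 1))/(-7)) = 81973262483130904183535760000.00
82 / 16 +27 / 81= 131 / 24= 5.46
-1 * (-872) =872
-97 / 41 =-2.37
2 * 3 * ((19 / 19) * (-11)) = -66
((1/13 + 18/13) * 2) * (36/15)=456/65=7.02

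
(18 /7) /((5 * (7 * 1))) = 18 /245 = 0.07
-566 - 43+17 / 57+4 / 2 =-34582 / 57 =-606.70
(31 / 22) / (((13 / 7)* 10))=217 / 2860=0.08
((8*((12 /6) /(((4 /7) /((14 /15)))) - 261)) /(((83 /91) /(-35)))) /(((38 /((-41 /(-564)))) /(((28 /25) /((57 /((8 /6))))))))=11308452064 /2851728525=3.97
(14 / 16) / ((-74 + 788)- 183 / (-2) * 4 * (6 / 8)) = 7 / 7908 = 0.00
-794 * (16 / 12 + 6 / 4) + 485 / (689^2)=-3203890574 / 1424163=-2249.67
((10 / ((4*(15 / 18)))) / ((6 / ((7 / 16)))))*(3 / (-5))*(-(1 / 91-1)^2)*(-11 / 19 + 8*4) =725355 / 179816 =4.03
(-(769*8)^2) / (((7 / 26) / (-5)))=4920123520 / 7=702874788.57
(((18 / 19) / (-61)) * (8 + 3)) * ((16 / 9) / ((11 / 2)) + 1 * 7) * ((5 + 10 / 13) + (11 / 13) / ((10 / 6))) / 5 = -23664 / 15067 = -1.57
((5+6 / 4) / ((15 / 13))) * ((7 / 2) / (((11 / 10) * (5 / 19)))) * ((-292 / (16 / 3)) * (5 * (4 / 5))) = -1640821 / 110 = -14916.55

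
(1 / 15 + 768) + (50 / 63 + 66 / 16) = 1947923 / 2520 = 772.99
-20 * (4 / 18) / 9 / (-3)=40 / 243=0.16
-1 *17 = -17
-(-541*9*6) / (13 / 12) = 350568 / 13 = 26966.77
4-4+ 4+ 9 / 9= 5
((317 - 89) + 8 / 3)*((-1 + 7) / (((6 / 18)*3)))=1384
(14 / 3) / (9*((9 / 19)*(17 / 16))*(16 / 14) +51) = 3724 / 44829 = 0.08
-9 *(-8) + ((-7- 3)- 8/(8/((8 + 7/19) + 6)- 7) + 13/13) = 113001/1759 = 64.24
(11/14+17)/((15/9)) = 10.67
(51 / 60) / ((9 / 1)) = 17 / 180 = 0.09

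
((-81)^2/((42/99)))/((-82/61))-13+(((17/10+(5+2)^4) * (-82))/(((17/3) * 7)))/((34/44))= -29768901733/1658860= -17945.40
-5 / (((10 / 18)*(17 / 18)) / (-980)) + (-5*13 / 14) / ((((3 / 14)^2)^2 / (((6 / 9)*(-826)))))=5047640920 / 4131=1221893.23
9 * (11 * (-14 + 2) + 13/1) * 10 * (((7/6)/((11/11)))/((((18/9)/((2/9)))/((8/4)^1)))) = -8330/3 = -2776.67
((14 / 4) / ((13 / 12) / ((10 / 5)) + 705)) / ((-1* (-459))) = 4 / 370107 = 0.00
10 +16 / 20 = 54 / 5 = 10.80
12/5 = 2.40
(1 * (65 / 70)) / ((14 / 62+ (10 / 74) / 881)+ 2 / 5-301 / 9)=-591146595 / 20892884306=-0.03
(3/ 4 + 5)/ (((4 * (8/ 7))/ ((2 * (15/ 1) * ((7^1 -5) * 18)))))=21735/ 16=1358.44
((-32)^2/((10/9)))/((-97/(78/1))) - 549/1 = -625689/485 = -1290.08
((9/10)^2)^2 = 6561/10000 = 0.66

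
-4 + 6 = 2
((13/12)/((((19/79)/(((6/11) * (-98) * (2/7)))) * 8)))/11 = -0.78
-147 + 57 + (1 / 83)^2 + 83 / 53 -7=-34844509 / 365117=-95.43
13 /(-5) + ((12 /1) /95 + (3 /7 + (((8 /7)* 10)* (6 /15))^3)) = 609264 /6517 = 93.49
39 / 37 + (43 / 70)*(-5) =-1045 / 518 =-2.02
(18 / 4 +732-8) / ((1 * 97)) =1457 / 194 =7.51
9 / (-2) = -9 / 2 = -4.50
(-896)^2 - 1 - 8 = 802807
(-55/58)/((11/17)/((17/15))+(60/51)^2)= -3179/6554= -0.49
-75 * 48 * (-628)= 2260800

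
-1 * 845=-845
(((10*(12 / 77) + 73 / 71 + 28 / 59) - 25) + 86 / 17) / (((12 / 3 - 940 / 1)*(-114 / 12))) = -23139938 / 12189600423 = -0.00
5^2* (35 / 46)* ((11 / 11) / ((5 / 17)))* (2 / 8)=2975 / 184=16.17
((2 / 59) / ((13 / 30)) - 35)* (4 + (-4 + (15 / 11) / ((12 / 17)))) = -206975 / 3068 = -67.46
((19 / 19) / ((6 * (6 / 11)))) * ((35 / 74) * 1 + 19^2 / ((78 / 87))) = 123.18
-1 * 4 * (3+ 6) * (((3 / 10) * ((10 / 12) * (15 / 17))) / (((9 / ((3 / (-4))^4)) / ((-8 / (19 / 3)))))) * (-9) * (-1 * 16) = 32805 / 646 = 50.78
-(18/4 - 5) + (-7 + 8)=3/2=1.50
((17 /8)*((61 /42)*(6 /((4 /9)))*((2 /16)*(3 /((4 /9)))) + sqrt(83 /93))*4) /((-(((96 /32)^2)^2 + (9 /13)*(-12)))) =-121329 /62720-221*sqrt(7719) /175770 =-2.04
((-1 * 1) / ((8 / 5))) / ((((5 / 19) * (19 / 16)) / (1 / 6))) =-1 / 3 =-0.33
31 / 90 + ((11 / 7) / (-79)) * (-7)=3439 / 7110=0.48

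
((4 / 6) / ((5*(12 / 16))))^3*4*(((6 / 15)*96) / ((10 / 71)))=6.13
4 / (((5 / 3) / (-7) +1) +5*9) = 84 / 961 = 0.09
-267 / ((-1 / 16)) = 4272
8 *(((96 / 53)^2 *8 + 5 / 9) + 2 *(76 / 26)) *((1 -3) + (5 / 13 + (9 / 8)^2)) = -1040821349 / 11393304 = -91.35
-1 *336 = -336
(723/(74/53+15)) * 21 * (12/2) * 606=2925885564/869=3366956.92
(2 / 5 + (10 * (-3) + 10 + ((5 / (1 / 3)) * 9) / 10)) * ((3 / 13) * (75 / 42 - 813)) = 2078331 / 1820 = 1141.94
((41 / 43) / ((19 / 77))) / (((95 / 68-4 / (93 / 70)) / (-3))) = 59894604 / 8337485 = 7.18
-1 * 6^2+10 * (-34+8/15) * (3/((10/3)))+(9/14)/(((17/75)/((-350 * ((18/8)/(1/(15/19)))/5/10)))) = -4812249/12920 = -372.47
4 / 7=0.57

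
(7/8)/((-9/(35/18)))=-245/1296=-0.19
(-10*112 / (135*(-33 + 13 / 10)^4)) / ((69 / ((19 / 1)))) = -42560000 / 18812646882423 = -0.00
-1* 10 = -10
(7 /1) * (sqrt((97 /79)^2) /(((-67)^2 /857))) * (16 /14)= 665032 /354631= 1.88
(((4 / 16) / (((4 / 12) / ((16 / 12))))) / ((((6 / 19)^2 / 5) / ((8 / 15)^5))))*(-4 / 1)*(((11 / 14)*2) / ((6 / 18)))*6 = -260243456 / 1063125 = -244.79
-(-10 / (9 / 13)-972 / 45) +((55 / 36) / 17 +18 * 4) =110297 / 1020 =108.13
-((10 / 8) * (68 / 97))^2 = -7225 / 9409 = -0.77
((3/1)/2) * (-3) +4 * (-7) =-65/2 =-32.50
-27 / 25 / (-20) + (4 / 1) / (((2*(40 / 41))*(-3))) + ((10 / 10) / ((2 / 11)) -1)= 2903 / 750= 3.87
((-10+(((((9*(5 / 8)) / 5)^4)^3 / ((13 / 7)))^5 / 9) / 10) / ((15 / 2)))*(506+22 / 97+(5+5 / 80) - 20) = -40826793361793086793254159294418119019494293465146087538908270111137 / 66232166501889230127582284456300178633834231569535445998187315200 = -616.42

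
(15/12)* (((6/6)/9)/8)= 5/288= 0.02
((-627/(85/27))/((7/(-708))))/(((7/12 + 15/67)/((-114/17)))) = -1692703008/10115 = -167345.82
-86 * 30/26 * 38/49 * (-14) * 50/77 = 4902000/7007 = 699.59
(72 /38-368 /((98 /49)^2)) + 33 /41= -69565 /779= -89.30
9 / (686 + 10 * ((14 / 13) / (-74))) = 0.01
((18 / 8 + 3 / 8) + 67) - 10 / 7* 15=2699 / 56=48.20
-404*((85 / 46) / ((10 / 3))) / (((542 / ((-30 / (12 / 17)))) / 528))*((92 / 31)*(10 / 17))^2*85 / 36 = 17376040000 / 260431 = 66720.32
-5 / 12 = -0.42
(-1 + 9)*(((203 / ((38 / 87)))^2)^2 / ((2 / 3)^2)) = 839845270286.08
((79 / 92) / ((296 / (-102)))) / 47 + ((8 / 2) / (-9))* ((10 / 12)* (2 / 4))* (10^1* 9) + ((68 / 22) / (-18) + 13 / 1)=-243580631 / 63355248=-3.84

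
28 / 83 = 0.34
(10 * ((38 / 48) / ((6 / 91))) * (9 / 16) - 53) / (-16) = -1861 / 2048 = -0.91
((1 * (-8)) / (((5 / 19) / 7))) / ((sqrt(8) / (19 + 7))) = -6916 * sqrt(2) / 5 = -1956.14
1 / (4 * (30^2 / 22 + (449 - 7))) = 11 / 21248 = 0.00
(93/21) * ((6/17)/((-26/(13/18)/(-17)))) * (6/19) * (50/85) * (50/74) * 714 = 46500/703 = 66.15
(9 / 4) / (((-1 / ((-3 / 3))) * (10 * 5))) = 9 / 200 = 0.04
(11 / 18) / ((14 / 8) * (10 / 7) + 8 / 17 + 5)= 187 / 2439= 0.08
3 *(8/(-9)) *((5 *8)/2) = -160/3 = -53.33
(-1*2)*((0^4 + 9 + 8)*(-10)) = 340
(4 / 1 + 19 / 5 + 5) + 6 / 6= 69 / 5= 13.80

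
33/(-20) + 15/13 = -129/260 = -0.50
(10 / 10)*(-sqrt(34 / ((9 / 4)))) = -2*sqrt(34) / 3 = -3.89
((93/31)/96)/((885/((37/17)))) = 37/481440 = 0.00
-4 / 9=-0.44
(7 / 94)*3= 21 / 94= 0.22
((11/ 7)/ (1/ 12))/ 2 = 66/ 7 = 9.43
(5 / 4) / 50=1 / 40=0.02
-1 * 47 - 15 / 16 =-767 / 16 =-47.94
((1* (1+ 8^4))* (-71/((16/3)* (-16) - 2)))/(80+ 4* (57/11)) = 9599271/290296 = 33.07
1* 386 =386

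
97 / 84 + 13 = 1189 / 84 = 14.15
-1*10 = -10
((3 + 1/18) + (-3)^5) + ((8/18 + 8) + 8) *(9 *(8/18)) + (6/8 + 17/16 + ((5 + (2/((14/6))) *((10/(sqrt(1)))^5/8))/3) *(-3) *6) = -64488.07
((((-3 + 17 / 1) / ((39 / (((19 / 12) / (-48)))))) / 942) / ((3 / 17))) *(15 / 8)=-11305 / 84644352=-0.00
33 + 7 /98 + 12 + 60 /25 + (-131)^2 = 1204593 /70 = 17208.47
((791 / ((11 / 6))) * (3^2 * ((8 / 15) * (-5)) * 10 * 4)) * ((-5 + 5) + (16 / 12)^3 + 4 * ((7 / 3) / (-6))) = -1012480 / 3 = -337493.33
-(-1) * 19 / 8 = 19 / 8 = 2.38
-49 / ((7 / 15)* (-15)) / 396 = 7 / 396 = 0.02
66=66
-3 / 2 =-1.50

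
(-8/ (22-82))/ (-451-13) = -1/ 3480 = -0.00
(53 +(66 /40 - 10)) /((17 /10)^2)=4465 /289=15.45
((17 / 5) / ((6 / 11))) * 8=49.87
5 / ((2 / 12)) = 30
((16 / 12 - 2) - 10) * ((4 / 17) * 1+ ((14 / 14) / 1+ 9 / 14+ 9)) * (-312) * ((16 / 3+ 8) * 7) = 57441280 / 17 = 3378898.82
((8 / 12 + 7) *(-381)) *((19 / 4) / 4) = -3468.69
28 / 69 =0.41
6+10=16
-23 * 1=-23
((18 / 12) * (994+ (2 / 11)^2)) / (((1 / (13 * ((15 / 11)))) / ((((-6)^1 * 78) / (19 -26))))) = 16464855420 / 9317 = 1767184.22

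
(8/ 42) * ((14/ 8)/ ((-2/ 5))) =-5/ 6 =-0.83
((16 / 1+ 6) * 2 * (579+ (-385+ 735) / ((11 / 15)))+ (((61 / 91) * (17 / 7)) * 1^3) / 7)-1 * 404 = 205436085 / 4459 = 46072.23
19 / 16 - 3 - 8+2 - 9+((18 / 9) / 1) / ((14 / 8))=-1755 / 112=-15.67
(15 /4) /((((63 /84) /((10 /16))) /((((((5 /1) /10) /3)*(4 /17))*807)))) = 6725 /68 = 98.90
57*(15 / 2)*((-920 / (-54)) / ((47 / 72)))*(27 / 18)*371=291828600 / 47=6209119.15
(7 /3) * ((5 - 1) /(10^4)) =7 /7500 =0.00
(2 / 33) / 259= 2 / 8547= 0.00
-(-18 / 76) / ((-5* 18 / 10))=-1 / 38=-0.03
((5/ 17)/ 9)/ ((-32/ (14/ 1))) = -35/ 2448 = -0.01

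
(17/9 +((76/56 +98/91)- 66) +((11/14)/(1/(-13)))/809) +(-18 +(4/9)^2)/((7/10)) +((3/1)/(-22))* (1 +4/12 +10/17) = -97442288512/1115106993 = -87.38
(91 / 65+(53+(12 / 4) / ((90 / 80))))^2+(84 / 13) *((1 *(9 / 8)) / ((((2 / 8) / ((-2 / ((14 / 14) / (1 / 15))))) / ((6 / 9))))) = 3254.02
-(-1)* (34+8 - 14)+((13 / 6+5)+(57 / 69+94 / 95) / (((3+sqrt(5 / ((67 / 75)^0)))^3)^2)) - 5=633547 / 18240 - 35703* sqrt(5) / 17480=30.17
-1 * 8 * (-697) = 5576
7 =7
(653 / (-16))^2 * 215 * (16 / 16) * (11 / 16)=1008457285 / 4096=246205.39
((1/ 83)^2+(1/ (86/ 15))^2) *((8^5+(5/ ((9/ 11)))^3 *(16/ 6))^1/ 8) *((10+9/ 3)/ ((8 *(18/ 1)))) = 184735440248671/ 16045910384832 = 11.51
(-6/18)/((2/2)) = -1/3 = -0.33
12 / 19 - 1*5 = -83 / 19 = -4.37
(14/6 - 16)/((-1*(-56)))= -41/168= -0.24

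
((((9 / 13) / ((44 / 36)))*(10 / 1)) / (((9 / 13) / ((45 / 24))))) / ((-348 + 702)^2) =75 / 612656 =0.00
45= 45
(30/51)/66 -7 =-6.99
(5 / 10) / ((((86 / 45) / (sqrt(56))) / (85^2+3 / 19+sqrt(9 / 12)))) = 14147.43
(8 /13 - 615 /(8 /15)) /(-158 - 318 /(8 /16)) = 119861 /82576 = 1.45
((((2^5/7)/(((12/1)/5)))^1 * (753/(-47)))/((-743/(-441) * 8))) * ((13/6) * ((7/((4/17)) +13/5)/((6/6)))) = -44334381/279368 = -158.70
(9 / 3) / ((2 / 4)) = 6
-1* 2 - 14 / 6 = -13 / 3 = -4.33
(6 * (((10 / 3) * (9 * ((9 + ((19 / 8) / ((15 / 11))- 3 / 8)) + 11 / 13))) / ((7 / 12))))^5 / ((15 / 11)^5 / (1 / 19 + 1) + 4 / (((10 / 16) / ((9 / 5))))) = 5537079833840330388635172284006400 / 178661357911312003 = 30992039345122140.41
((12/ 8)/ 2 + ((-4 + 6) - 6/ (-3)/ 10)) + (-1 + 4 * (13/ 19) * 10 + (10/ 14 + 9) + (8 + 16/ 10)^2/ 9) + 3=695227/ 13300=52.27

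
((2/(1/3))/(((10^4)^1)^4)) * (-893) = -2679/5000000000000000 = -0.00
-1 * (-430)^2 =-184900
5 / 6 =0.83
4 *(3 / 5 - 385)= -7688 / 5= -1537.60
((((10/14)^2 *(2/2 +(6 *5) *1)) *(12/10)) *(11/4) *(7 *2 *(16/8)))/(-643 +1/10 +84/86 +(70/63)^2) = -356310900/156206309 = -2.28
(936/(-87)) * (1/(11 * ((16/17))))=-663/638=-1.04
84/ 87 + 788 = 22880/ 29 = 788.97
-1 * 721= -721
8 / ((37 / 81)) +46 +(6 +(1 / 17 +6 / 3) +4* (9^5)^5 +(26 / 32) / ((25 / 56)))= 90311566851635055667299632389 / 31450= 2871591950767410355081069.00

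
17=17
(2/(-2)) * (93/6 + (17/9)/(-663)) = -10879/702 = -15.50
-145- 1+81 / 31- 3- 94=-7452 / 31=-240.39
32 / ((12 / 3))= 8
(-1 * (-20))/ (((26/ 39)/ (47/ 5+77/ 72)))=3769/ 12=314.08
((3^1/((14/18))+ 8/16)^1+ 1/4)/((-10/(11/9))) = -0.56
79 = 79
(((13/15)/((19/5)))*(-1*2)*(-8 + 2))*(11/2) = 286/19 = 15.05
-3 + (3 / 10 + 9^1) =63 / 10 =6.30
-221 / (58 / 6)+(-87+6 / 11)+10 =-31682 / 319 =-99.32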